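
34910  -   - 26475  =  61385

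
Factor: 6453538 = 2^1*7^1*13^1*59^1*601^1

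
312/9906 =4/127=0.03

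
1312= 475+837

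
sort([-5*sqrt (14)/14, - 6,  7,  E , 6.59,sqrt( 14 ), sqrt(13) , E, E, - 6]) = [  -  6,  -  6, - 5*sqrt ( 14)/14,E,E, E , sqrt( 13), sqrt( 14),  6.59, 7] 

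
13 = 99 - 86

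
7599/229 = 7599/229 = 33.18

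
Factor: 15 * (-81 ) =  - 1215 =-3^5*5^1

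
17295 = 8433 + 8862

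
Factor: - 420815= - 5^1*84163^1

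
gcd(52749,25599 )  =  3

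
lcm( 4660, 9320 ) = 9320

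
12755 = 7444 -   -  5311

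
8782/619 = 8782/619 = 14.19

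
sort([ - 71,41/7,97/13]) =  [  -  71,41/7,97/13 ] 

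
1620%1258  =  362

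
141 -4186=-4045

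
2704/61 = 44+20/61 = 44.33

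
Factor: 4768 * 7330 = 2^6*5^1 * 149^1 * 733^1 =34949440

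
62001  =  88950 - 26949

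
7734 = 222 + 7512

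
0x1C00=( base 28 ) 940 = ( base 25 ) bbi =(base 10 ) 7168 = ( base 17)17DB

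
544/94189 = 544/94189 = 0.01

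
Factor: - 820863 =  - 3^2*223^1*409^1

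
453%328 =125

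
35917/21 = 5131/3= 1710.33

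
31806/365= 31806/365=87.14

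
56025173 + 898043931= 954069104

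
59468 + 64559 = 124027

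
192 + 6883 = 7075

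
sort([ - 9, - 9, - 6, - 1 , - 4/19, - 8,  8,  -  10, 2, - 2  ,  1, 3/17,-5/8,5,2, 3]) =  [ - 10, - 9, - 9,- 8, - 6, - 2,-1, - 5/8, - 4/19, 3/17, 1,2, 2,  3,5,8] 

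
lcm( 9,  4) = 36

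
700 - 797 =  -97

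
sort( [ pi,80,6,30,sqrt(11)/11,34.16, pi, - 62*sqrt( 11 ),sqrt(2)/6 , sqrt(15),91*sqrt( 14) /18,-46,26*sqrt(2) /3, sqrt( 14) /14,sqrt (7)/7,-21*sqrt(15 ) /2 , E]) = [ - 62*sqrt(11), - 46, - 21*sqrt (15 ) /2,sqrt(2)/6,sqrt(14) /14,sqrt( 11 ) /11,sqrt(7 )/7 , E, pi,pi, sqrt( 15) , 6, 26*sqrt (2 ) /3, 91 * sqrt(14 )/18,30,34.16, 80] 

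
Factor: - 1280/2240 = -2^2*7^(-1) = -4/7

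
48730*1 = 48730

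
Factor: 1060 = 2^2*5^1*53^1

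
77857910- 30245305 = 47612605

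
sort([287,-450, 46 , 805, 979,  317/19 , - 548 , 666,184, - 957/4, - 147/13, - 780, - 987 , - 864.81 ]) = [ -987 , - 864.81,-780 , - 548,-450 , - 957/4, - 147/13,317/19, 46 , 184, 287,666,805, 979] 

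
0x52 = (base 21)3J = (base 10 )82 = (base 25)37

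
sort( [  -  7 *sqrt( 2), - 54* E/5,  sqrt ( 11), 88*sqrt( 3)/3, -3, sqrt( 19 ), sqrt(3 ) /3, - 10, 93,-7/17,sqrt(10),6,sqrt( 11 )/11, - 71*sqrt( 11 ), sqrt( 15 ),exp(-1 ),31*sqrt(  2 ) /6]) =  [ - 71*sqrt (11), - 54*E/5, - 10,-7*sqrt( 2), - 3, - 7/17, sqrt( 11 ) /11, exp( - 1 ), sqrt(3 )/3, sqrt (10 ), sqrt( 11 ), sqrt( 15 ), sqrt( 19 ), 6, 31*sqrt(2)/6,  88*sqrt( 3 )/3, 93]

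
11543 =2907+8636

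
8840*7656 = 67679040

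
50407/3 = 50407/3 = 16802.33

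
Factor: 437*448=195776 = 2^6 * 7^1*19^1 *23^1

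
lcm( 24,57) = 456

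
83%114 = 83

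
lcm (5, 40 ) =40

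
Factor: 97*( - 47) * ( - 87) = 396633 = 3^1*29^1*47^1*97^1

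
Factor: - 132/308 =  - 3/7=- 3^1*  7^( - 1)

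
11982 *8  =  95856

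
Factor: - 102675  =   - 3^1*5^2*37^2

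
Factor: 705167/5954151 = 3^( - 1 )*7^(  -  1 )*37^( - 1)*79^( - 1 )*97^( - 1)*705167^1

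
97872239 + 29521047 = 127393286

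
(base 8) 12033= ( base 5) 131042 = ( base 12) 2B8B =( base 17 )10dd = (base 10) 5147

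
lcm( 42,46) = 966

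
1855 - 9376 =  -7521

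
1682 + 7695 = 9377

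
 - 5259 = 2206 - 7465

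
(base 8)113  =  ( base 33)29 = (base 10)75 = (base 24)33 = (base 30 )2f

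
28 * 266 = 7448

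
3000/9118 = 1500/4559 = 0.33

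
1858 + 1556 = 3414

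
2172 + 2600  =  4772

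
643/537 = 1 + 106/537 = 1.20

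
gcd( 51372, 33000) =12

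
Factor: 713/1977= 3^( - 1 )*23^1*31^1*659^(  -  1 ) 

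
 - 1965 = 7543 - 9508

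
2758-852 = 1906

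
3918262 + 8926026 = 12844288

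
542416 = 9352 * 58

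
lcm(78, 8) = 312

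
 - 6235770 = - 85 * 73362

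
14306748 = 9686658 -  -4620090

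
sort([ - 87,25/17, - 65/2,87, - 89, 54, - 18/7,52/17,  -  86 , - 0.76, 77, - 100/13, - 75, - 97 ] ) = [ - 97, - 89 ,-87, - 86, - 75, - 65/2, - 100/13 ,-18/7, - 0.76,25/17,52/17,54,77,  87 ]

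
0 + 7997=7997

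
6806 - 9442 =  - 2636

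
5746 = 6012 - 266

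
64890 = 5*12978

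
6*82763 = 496578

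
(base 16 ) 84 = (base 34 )3u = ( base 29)4g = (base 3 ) 11220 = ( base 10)132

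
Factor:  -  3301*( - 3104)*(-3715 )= - 38065019360 = - 2^5*5^1*97^1*743^1*3301^1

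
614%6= 2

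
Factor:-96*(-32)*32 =2^15 * 3^1 = 98304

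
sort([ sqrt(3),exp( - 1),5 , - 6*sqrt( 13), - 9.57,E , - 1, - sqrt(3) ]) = [ - 6*sqrt(13 ),-9.57, - sqrt( 3), -1,  exp( - 1) , sqrt( 3) , E,5] 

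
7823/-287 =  - 7823/287 = - 27.26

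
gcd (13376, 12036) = 4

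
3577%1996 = 1581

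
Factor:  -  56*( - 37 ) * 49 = 2^3*7^3*37^1 = 101528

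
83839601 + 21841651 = 105681252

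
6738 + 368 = 7106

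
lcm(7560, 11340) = 22680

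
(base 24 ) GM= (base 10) 406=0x196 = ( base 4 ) 12112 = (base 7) 1120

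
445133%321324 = 123809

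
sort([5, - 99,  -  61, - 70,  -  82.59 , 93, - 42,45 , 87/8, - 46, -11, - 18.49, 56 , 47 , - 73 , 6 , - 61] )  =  [ - 99, -82.59, - 73,-70,-61 , -61,- 46,-42  ,  -  18.49, - 11,5,6, 87/8, 45 , 47,56, 93] 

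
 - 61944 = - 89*696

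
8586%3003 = 2580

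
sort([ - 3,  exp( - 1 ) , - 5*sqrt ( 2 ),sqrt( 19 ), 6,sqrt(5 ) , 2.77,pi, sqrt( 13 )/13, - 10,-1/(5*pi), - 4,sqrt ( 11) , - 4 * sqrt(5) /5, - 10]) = [ - 10, - 10,  -  5*sqrt(2 ), - 4,- 3, - 4*sqrt( 5) /5, - 1/( 5*pi), sqrt( 13 ) /13, exp( - 1), sqrt(5 ),2.77,pi,sqrt( 11),sqrt(19) , 6 ] 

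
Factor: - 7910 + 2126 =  - 5784= - 2^3*3^1 * 241^1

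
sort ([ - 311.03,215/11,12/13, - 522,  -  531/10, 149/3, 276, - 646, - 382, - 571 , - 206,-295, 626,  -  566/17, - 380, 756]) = [ - 646, - 571 , - 522, - 382, - 380,  -  311.03, - 295,-206, - 531/10 , - 566/17,12/13,215/11,149/3 , 276, 626, 756]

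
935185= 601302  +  333883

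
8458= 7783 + 675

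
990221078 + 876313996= 1866535074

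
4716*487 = 2296692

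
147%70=7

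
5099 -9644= - 4545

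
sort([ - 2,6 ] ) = [  -  2, 6]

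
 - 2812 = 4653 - 7465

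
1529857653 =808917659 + 720939994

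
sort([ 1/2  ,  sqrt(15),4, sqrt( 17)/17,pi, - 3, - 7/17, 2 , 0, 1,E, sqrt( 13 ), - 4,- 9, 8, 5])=[  -  9, - 4, - 3, - 7/17,  0, sqrt( 17) /17, 1/2,  1,  2, E,pi,sqrt( 13),sqrt( 15 ), 4,5,8]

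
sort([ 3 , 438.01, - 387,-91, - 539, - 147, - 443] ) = [  -  539,-443, - 387, - 147,  -  91, 3,438.01 ] 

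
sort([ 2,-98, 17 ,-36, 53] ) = [-98, - 36,2, 17, 53]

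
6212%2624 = 964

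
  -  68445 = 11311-79756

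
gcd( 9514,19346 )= 2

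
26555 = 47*565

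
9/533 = 9/533 = 0.02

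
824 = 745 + 79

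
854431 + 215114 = 1069545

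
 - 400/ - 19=400/19 = 21.05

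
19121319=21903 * 873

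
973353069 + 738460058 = 1711813127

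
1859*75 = 139425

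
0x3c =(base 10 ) 60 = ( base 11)55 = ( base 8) 74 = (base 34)1Q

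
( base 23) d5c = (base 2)1101101011100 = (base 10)7004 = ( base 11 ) 5298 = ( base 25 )b54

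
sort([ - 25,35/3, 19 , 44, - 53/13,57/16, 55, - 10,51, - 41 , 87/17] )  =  [-41,-25,  -  10,-53/13, 57/16,87/17,35/3,19,44,51,55] 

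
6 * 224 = 1344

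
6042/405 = 2014/135 = 14.92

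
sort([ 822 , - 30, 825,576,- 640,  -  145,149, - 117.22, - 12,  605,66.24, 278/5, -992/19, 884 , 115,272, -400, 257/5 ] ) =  [ -640,-400,-145,-117.22 ,  -  992/19, - 30, - 12, 257/5, 278/5, 66.24,115, 149,272, 576,605,822 , 825, 884] 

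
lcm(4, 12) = 12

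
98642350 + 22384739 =121027089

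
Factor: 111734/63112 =2^(-2 )*7^( - 2) * 347^1 = 347/196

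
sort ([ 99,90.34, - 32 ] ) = [-32,90.34, 99 ] 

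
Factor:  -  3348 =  - 2^2*3^3*31^1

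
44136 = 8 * 5517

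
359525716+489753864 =849279580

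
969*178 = 172482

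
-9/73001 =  - 9/73001 = - 0.00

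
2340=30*78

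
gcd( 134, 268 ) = 134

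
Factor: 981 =3^2 * 109^1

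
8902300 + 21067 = 8923367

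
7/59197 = 7/59197 = 0.00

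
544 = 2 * 272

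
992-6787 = -5795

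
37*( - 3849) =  - 142413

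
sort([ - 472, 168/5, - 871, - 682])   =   [ - 871, - 682, - 472,168/5]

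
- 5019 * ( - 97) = 486843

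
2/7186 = 1/3593 = 0.00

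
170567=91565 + 79002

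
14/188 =7/94 = 0.07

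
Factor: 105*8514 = 893970=2^1*3^3*5^1 * 7^1*11^1*43^1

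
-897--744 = -153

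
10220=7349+2871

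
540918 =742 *729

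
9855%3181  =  312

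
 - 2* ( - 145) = 290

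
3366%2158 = 1208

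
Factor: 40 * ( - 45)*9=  - 2^3*3^4*5^2= - 16200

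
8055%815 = 720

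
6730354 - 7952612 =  - 1222258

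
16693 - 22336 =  - 5643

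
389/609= 389/609 = 0.64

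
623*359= 223657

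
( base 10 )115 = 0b1110011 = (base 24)4j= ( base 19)61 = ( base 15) 7A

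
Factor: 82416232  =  2^3*41^1 *71^1*3539^1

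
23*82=1886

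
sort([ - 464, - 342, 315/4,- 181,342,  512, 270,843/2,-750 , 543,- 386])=[-750,  -  464,- 386, - 342, - 181,315/4, 270,342, 843/2,512, 543]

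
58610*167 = 9787870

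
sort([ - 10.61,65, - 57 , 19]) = [ - 57 , - 10.61,19, 65 ] 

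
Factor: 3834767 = 23^1*137^1*1217^1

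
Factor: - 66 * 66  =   - 4356 = - 2^2*3^2*11^2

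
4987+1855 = 6842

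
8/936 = 1/117 = 0.01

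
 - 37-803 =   -  840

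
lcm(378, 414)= 8694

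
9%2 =1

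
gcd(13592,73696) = 8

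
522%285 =237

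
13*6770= 88010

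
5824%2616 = 592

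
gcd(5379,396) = 33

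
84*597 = 50148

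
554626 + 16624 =571250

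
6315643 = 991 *6373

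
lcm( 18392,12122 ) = 533368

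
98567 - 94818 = 3749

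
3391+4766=8157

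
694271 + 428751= 1123022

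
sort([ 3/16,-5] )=[ - 5, 3/16] 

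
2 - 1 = 1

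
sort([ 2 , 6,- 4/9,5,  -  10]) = [  -  10,-4/9,2,  5,6 ]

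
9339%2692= 1263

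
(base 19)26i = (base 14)450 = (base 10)854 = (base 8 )1526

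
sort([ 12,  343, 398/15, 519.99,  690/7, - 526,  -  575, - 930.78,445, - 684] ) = [ - 930.78, - 684, - 575, - 526,  12, 398/15, 690/7, 343,  445, 519.99]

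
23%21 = 2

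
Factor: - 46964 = -2^2*59^1*199^1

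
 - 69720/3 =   -  23240  =  -  23240.00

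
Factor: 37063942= 2^1* 18531971^1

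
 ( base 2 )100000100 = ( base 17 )F5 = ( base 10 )260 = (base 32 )84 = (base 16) 104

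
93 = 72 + 21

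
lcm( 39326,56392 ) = 2988776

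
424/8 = 53= 53.00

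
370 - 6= 364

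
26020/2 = 13010 = 13010.00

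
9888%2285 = 748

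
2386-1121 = 1265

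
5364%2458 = 448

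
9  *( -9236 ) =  - 83124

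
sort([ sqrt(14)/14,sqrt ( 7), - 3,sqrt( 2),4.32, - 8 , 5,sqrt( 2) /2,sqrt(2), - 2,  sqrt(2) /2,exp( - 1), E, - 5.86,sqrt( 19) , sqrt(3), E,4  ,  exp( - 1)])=[ -8, - 5.86, - 3,  -  2,sqrt(14 ) /14, exp( - 1),exp( - 1 ),sqrt( 2 )/2, sqrt(2)/2,  sqrt(2 ),sqrt(2 ), sqrt(3 ) , sqrt(7),E,E,4, 4.32,sqrt(19 ),5]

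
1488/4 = 372 = 372.00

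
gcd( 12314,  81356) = 2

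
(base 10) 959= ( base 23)1IG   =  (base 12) 67b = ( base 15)43E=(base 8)1677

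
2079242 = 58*35849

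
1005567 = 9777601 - 8772034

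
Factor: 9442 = 2^1*4721^1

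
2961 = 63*47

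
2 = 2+0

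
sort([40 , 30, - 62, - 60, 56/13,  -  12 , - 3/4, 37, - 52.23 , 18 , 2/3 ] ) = [ - 62, - 60, - 52.23,-12,-3/4,2/3,56/13,18, 30,37, 40]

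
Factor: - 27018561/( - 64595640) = 2^(-3)* 5^(- 1)*47^1*191621^1*538297^( - 1 ) = 9006187/21531880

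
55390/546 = 101 + 122/273  =  101.45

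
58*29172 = 1691976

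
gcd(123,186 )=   3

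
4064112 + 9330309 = 13394421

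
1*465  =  465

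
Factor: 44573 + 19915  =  2^3*3^1*2687^1 = 64488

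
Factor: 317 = 317^1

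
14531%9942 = 4589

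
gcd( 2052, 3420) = 684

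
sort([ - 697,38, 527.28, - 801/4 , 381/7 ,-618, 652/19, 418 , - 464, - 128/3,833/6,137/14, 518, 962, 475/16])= [-697, - 618 , - 464, - 801/4,-128/3, 137/14,475/16,652/19,38, 381/7 , 833/6,418, 518, 527.28,962] 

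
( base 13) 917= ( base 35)191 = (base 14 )7C1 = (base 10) 1541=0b11000000101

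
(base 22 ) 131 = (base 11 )461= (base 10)551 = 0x227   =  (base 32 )h7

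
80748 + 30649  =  111397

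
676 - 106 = 570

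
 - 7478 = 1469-8947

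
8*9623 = 76984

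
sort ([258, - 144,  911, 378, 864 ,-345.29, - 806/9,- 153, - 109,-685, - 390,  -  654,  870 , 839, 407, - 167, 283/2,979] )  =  [ - 685,-654, - 390, - 345.29,- 167,- 153, - 144, - 109, - 806/9, 283/2,258,  378, 407,839,864,870,911,979 ]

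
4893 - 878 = 4015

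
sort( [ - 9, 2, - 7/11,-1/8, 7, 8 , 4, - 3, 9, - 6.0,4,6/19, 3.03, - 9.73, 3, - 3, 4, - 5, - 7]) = [ - 9.73,- 9, - 7, - 6.0, - 5,-3 , - 3, - 7/11,-1/8, 6/19,2, 3,3.03, 4, 4, 4, 7,8,9]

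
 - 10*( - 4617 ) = 46170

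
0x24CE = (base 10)9422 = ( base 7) 36320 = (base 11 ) 7096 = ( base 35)7o7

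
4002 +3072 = 7074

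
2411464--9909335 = 12320799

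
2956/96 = 739/24 = 30.79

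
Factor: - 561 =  - 3^1*11^1*17^1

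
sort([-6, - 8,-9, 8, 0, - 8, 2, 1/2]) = [ - 9, - 8 ,-8, - 6, 0, 1/2,2,8 ]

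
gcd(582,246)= 6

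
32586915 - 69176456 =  - 36589541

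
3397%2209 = 1188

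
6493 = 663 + 5830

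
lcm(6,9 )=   18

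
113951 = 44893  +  69058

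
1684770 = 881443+803327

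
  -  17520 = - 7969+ - 9551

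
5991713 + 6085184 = 12076897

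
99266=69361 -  - 29905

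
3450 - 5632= - 2182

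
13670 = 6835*2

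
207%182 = 25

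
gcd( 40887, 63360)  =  99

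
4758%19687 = 4758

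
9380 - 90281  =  -80901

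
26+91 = 117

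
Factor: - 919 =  - 919^1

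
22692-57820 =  - 35128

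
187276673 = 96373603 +90903070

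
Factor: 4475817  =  3^5*113^1  *  163^1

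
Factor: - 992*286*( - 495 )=140437440 =2^6*3^2*5^1*11^2 * 13^1*31^1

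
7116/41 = 173+23/41= 173.56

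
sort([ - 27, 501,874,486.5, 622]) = [ - 27, 486.5 , 501,622, 874]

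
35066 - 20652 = 14414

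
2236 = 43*52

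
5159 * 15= 77385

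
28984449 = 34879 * 831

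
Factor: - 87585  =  -3^1*5^1*5839^1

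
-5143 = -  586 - 4557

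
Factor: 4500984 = 2^3*3^1*167^1 * 1123^1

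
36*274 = 9864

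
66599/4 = 16649 + 3/4=16649.75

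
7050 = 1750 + 5300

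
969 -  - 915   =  1884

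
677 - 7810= - 7133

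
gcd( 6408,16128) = 72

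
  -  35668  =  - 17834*2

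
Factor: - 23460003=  -3^3 * 7^1*19^1*47^1*139^1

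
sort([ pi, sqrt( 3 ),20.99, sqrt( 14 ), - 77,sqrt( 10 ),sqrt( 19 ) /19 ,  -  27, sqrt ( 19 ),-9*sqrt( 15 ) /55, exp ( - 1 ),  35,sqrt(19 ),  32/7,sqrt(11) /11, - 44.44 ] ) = [ - 77, - 44.44, - 27, - 9*sqrt( 15)/55,sqrt ( 19)/19, sqrt( 11 )/11, exp( - 1),sqrt( 3), pi, sqrt( 10 ),  sqrt( 14), sqrt (19),sqrt( 19 ),  32/7, 20.99, 35 ]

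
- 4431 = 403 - 4834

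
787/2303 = 787/2303 = 0.34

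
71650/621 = 71650/621 = 115.38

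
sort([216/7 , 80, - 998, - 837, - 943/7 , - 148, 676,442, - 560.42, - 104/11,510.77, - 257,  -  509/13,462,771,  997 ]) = [ - 998,-837, - 560.42, - 257,-148, - 943/7, - 509/13, - 104/11, 216/7, 80, 442, 462, 510.77, 676, 771, 997]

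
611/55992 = 611/55992= 0.01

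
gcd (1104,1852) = 4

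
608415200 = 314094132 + 294321068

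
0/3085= 0 = 0.00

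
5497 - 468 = 5029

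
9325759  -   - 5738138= 15063897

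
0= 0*569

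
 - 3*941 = -2823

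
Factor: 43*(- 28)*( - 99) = 2^2*3^2*7^1*11^1*43^1 = 119196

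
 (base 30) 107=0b1110001011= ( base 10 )907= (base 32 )sb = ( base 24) 1DJ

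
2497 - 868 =1629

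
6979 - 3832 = 3147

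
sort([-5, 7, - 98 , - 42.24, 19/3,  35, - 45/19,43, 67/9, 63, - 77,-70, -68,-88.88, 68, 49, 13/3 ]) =[ - 98, - 88.88,-77,-70,-68, - 42.24, - 5,-45/19,13/3,  19/3, 7,67/9,35,43, 49, 63, 68 ] 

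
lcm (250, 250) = 250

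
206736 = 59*3504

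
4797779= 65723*73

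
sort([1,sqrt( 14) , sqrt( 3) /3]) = [ sqrt(3)/3 , 1,sqrt(14 )]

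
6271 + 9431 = 15702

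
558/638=279/319 = 0.87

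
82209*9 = 739881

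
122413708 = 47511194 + 74902514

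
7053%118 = 91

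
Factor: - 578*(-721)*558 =2^2*3^2*7^1*17^2 * 31^1*103^1=232539804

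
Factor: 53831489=53831489^1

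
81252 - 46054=35198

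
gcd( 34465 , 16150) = 5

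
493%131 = 100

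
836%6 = 2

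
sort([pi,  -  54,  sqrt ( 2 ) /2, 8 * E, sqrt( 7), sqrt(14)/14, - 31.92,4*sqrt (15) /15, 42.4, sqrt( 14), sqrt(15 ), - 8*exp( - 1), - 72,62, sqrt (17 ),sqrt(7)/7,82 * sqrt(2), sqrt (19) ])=[ - 72, - 54, - 31.92, - 8*exp( - 1), sqrt (14)/14, sqrt( 7 ) /7,  sqrt(2) /2, 4*sqrt(15 ) /15,  sqrt(7),pi, sqrt( 14), sqrt (15 ),sqrt( 17),sqrt ( 19),8 * E, 42.4, 62,  82*sqrt(2 ) ] 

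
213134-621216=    - 408082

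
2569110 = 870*2953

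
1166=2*583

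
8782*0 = 0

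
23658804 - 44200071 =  - 20541267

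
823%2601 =823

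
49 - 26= 23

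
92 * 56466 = 5194872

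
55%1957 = 55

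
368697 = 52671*7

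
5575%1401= 1372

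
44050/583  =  44050/583 = 75.56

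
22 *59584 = 1310848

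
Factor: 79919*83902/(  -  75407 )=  - 2^1 * 7^4 * 13^1*233^1*461^1*75407^ ( - 1)= - 6705363938/75407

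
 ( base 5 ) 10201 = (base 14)364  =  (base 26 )100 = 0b1010100100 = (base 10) 676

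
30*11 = 330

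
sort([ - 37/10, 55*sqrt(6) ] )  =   [  -  37/10, 55 *sqrt( 6) ] 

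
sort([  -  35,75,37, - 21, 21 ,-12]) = [ -35, - 21 , - 12, 21, 37, 75]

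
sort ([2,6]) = [2 , 6 ] 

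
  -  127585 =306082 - 433667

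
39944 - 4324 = 35620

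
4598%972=710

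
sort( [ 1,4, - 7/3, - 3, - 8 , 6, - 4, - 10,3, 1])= [-10,-8,-4, - 3, - 7/3, 1, 1,3,4,6]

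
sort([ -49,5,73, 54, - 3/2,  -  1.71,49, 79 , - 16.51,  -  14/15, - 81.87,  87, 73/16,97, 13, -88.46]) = [ - 88.46, - 81.87, - 49,-16.51, - 1.71,  -  3/2, -14/15,73/16, 5 , 13 , 49, 54,73, 79, 87,97 ]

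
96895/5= 19379 = 19379.00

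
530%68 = 54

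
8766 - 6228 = 2538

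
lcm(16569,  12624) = 265104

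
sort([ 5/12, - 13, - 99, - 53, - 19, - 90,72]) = [ - 99, - 90,- 53, - 19, - 13, 5/12,72] 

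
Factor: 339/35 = 3^1*5^(-1)*7^(-1 )*113^1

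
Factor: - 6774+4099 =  - 2675 = -  5^2 *107^1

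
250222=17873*14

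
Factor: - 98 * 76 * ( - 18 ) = 2^4*3^2*7^2 * 19^1 = 134064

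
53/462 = 53/462 = 0.11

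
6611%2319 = 1973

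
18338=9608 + 8730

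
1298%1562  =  1298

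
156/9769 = 156/9769 = 0.02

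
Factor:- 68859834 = -2^1*3^1*89^1 * 128951^1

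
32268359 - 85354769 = -53086410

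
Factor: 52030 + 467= 52497 = 3^2*19^1*307^1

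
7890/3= 2630  =  2630.00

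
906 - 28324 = - 27418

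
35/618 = 35/618 = 0.06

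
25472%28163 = 25472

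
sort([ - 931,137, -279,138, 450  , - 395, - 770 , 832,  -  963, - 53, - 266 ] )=[-963, - 931, - 770 , - 395, - 279, - 266 , - 53, 137, 138,450,832]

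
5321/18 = 295+11/18=295.61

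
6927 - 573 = 6354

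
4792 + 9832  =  14624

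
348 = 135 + 213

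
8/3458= 4/1729 = 0.00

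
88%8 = 0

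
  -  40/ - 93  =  40/93  =  0.43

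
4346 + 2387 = 6733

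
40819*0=0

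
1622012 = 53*30604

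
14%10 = 4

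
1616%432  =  320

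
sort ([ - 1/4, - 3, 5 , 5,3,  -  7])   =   [ - 7, - 3, - 1/4,  3 , 5, 5 ] 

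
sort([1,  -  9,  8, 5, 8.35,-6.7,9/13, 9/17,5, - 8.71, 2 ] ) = [-9, - 8.71,-6.7, 9/17, 9/13,1, 2, 5, 5, 8, 8.35]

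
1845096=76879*24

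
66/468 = 11/78 = 0.14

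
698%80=58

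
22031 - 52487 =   -  30456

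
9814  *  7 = 68698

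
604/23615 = 604/23615 = 0.03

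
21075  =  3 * 7025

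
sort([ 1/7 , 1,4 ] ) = [ 1/7,1,4 ] 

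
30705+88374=119079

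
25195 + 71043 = 96238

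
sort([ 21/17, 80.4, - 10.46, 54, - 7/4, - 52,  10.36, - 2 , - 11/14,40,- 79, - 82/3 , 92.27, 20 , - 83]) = [-83,-79, - 52, - 82/3 ,-10.46, - 2, - 7/4 , - 11/14,  21/17,  10.36,20, 40,  54,80.4, 92.27] 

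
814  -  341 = 473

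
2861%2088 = 773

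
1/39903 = 1/39903 = 0.00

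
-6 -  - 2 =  - 4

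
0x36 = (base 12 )46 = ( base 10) 54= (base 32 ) 1m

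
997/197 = 997/197 = 5.06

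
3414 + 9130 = 12544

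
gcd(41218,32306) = 1114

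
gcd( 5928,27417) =741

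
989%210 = 149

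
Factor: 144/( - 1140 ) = -12/95 = - 2^2*3^1 * 5^(- 1 ) * 19^(-1 ) 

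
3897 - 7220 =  - 3323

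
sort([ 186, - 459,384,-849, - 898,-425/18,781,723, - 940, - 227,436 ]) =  [ - 940, - 898, - 849, - 459, - 227, - 425/18,186,384, 436,723,781]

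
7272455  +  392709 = 7665164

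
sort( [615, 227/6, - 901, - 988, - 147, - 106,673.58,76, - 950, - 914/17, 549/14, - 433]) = [ - 988, - 950,-901, - 433, - 147,-106, - 914/17, 227/6,549/14 , 76, 615,673.58] 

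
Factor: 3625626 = 2^1*3^1 *79^1 * 7649^1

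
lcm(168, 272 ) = 5712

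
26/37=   26/37 = 0.70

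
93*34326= 3192318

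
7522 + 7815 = 15337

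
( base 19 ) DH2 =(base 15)1748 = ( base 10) 5018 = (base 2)1001110011010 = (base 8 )11632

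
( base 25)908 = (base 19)FB9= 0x1601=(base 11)4261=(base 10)5633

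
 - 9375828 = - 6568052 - 2807776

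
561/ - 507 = - 187/169 = - 1.11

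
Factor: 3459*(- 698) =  - 2^1*3^1*349^1 * 1153^1 = -2414382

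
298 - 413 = -115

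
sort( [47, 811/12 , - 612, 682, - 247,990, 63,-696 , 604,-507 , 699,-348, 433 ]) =[-696, - 612, - 507, - 348 ,- 247, 47, 63 , 811/12, 433, 604, 682, 699, 990 ] 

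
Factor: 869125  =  5^3 * 17^1 * 409^1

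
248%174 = 74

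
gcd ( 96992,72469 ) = 1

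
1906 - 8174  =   - 6268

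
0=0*649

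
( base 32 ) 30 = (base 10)96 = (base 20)4g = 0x60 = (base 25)3l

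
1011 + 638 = 1649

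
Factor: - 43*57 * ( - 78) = 2^1*3^2*13^1*19^1*43^1= 191178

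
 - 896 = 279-1175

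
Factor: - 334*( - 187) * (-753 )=-47030874  =  - 2^1 * 3^1*11^1*17^1 *167^1*251^1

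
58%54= 4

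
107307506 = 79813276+27494230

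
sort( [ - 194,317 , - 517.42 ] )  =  [ - 517.42, - 194, 317]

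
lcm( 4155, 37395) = 37395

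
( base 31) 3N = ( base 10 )116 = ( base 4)1310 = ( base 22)56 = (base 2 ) 1110100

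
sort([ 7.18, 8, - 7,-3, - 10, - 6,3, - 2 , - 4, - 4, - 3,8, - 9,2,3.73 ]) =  [ - 10 , - 9, - 7, - 6, - 4, - 4, - 3, - 3,-2,2,3,3.73,7.18, 8,8 ] 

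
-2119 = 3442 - 5561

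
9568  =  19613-10045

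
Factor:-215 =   -  5^1*43^1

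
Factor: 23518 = 2^1 * 11^1*1069^1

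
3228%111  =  9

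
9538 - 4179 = 5359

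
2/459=2/459 = 0.00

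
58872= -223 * (-264)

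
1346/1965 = 1346/1965 = 0.68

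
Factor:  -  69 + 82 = 13^1 = 13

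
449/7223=449/7223 = 0.06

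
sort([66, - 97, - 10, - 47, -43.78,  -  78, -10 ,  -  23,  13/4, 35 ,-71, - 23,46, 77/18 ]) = [ - 97, - 78, - 71,- 47 , - 43.78,-23, - 23, - 10, - 10, 13/4, 77/18, 35, 46,66 ] 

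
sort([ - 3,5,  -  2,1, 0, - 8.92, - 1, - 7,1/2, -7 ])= [ - 8.92,-7, - 7, - 3, - 2, - 1,0, 1/2,1, 5]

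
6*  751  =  4506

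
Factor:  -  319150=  - 2^1*5^2*13^1  *491^1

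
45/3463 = 45/3463 =0.01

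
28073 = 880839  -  852766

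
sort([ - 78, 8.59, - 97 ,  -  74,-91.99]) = [ - 97, - 91.99,-78,-74,8.59] 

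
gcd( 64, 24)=8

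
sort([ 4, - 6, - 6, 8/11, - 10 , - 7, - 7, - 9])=[ - 10,- 9,  -  7, - 7, - 6, - 6,8/11, 4] 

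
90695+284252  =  374947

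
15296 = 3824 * 4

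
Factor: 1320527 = 13^1*157^1*647^1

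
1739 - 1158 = 581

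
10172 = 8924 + 1248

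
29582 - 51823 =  - 22241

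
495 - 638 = - 143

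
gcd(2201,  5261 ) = 1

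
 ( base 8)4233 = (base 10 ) 2203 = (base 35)1rx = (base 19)61I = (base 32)24r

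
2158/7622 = 1079/3811 = 0.28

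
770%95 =10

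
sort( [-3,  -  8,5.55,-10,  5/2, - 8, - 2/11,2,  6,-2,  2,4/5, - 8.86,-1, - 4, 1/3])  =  [ - 10, - 8.86 , - 8, - 8, - 4, - 3, - 2 , - 1, - 2/11, 1/3  ,  4/5, 2, 2,5/2,5.55, 6 ]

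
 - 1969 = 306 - 2275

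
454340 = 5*90868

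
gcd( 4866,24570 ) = 6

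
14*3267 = 45738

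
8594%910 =404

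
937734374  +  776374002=1714108376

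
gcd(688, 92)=4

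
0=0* 895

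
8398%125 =23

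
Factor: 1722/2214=7/9=3^( - 2)*7^1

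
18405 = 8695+9710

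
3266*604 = 1972664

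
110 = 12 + 98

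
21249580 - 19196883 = 2052697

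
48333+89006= 137339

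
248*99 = 24552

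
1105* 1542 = 1703910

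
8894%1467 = 92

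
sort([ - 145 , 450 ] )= [ - 145, 450 ]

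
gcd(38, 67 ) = 1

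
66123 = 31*2133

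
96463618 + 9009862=105473480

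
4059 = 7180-3121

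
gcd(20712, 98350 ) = 2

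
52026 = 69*754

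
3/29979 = 1/9993 = 0.00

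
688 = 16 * 43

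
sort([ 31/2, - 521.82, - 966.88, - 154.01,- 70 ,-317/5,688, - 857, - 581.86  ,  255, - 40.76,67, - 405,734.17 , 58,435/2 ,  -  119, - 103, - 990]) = [ - 990, - 966.88, - 857, - 581.86, - 521.82, - 405 , - 154.01,- 119, - 103, - 70, - 317/5 , - 40.76,  31/2, 58,67 , 435/2,255, 688,734.17] 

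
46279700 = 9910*4670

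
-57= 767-824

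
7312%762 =454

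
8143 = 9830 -1687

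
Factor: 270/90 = 3^1= 3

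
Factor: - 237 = - 3^1*79^1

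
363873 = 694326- 330453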